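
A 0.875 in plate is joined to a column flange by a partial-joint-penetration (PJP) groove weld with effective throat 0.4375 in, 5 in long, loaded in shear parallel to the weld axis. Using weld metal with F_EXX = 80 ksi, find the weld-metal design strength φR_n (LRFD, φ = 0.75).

φR_n ≈ 78.8 kips

Effective throat (given) t_e = 0.4375 in.
A_we = 0.4375 × 5 = 2.188 in².
F_nw = 0.6 F_EXX = 48 ksi.
φR_n = 0.75 × 48 × 2.188 = 78.75 kips.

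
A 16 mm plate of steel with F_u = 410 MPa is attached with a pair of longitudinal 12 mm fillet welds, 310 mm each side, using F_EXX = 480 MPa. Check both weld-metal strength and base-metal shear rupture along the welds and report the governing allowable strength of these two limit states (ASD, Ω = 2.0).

R_n/Ω ≈ 757 kN (weld metal governs)

t_e = 0.707 × 12 = 8.484 mm; L = 620 mm.
Weld metal: R_n/Ω = (1/2.0) × 0.6 × 480 × 8.484 × 620 × 10⁻³ = 757.5 kN.
Base metal (shear rupture): R_n/Ω = (1/2.0) × 0.6 × 410 × 16 × 620 × 10⁻³ = 1220 kN.
Governing: weld metal.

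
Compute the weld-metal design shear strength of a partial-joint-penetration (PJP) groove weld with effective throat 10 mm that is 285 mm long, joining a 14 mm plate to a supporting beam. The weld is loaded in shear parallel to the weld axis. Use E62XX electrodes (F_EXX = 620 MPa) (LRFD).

Effective throat (given) t_e = 10 mm.
A_we = 10 × 285 = 2850 mm².
F_nw = 0.6 F_EXX = 372 MPa.
φR_n = 0.75 × 372 × 2850 × 10⁻³ = 795.2 kN.

φR_n ≈ 795 kN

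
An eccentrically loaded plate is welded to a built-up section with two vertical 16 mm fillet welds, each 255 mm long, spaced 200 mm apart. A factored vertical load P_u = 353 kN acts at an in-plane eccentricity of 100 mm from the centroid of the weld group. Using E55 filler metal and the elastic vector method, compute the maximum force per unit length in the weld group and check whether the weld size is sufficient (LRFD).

f_max ≈ 1280 N/mm; adequate

E55XX → F_EXX = 550 MPa.
Total weld length L_w = 510 mm. Treat welds as unit-width lines.
Polar moment about centroid: J = 2[d³/12 + d(b/2)²] = 2[255³/12 + 255×100²] = 7864000 mm³.
Direct shear f_v = P/L_w = 353×10³ / 510 = 692.2 N/mm (vertical).
Torsion M = P·e = 353×10³ × 100 = 35300000 N·mm.
Critical point at (x, y) = (100, 127.5) from centroid. f_tx = M·y/J = 572.4 N/mm; f_ty = M·x/J = 448.9 N/mm.
Resultant f_max = √[f_tx² + (f_v + f_ty)²] = √[572.4² + (692.2 + 448.9)²] = 1277 N/mm.
Capacity per unit length: φr_n = 0.75 × 0.6 × 550 × (0.707 × 16) = 2800 N/mm.
1277 ≤ 2800 → adequate.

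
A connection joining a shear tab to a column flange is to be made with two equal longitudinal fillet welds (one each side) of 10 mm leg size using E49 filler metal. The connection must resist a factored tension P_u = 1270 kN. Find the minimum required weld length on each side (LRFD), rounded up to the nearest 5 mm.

L = 410 mm on each side

E49XX → F_EXX = 490 MPa.
Throat t_e = 0.707 × 10 = 7.07 mm.
φr_n = 0.75 × 0.6 × 490 × 7.07 × 10⁻³ = 1.559 kN/mm.
L_req = P_u / φr_n = 1270 / 1.559 = 814.7 mm total.
Per side: 814.7 / 2 = 407.3 mm.
Round up → use L = 410 mm on each side.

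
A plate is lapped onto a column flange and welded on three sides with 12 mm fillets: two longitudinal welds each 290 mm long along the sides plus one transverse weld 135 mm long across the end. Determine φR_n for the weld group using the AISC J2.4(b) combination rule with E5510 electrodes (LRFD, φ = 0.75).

φR_n ≈ 1500 kN

E55XX → F_EXX = 550 MPa.
t_e = 0.707 × 12 = 8.484 mm.
R_nwl = 0.6 × 550 × 8.484 × 580 × 10⁻³ = 1624 kN (longitudinal, 2 welds).
R_nwt = 0.6 × 550 × 8.484 × 135 × 10⁻³ = 378 kN (transverse, base value).
(i) R_nwl + R_nwt = 2002 kN; (ii) 0.85 R_nwl + 1.5 R_nwt = 1947 kN.
R_n = max = 2002 kN [governs: (i)]; φR_n = 1501 kN.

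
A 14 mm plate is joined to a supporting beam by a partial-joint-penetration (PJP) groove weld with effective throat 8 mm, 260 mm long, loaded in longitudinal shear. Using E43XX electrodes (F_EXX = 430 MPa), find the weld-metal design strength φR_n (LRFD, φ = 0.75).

Effective throat (given) t_e = 8 mm.
A_we = 8 × 260 = 2080 mm².
F_nw = 0.6 F_EXX = 258 MPa.
φR_n = 0.75 × 258 × 2080 × 10⁻³ = 402.5 kN.

φR_n ≈ 402 kN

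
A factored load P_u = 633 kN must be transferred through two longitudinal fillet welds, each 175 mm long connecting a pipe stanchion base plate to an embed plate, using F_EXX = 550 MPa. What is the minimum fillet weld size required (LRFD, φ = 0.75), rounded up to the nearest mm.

Total weld length L = 350 mm.
Required throat t_e = P_u / (φ × 0.6 F_EXX × L) = 633 / (0.75 × 0.6 × 550 × 350 × 10⁻³) = 7.307 mm.
Required leg w = t_e / 0.707 = 10.34 mm → use 11 mm.

w = 11 mm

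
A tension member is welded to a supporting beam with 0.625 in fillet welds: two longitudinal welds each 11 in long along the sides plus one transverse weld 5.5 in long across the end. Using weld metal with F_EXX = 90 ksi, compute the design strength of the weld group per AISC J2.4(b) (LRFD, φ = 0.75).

φR_n ≈ 492 kips

t_e = 0.707 × 0.625 = 0.4419 in.
R_nwl = 0.6 × 90 × 0.4419 × 22 = 524.9 kips (longitudinal, 2 welds).
R_nwt = 0.6 × 90 × 0.4419 × 5.5 = 131.2 kips (transverse, base value).
(i) R_nwl + R_nwt = 656.2 kips; (ii) 0.85 R_nwl + 1.5 R_nwt = 643.1 kips.
R_n = max = 656.2 kips [governs: (i)]; φR_n = 492.1 kips.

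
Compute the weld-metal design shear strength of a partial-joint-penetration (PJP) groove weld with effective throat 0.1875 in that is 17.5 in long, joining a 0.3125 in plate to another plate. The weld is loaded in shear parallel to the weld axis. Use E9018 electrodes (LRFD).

E90XX → F_EXX = 90 ksi.
Effective throat (given) t_e = 0.1875 in.
A_we = 0.1875 × 17.5 = 3.281 in².
F_nw = 0.6 F_EXX = 54 ksi.
φR_n = 0.75 × 54 × 3.281 = 132.9 kips.

φR_n ≈ 133 kips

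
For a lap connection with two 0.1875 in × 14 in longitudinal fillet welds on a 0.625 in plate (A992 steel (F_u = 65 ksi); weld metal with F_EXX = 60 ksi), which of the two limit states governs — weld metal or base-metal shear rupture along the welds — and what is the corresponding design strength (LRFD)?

t_e = 0.707 × 0.1875 = 0.1326 in; L = 28 in.
Weld metal: φR_n = 0.75 × 0.6 × 60 × 0.1326 × 28 = 100.2 kips.
Base metal (shear rupture): φR_n = 0.75 × 0.6 × 65 × 0.625 × 28 = 511.9 kips.
Governing: weld metal.

φR_n ≈ 100 kips (weld metal governs)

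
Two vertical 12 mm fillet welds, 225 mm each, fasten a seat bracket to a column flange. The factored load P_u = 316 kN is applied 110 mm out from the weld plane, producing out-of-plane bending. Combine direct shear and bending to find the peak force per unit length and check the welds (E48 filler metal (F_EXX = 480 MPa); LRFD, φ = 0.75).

f_max ≈ 2180 N/mm; NOT adequate

L_w = 2 × 225 = 450 mm; section modulus (unit throat) S = 2 × L²/6 = 16880 mm².
Direct shear f_v = P/L_w = 316×10³/450 = 702.2 N/mm.
Moment M = P × e = 316×10³ × 110 = 34760000 N·mm; bending f_b = M/S = 2060 N/mm.
f_max = √(f_v² + f_b²) = √(702.2² + 2060²) = 2176 N/mm.
φr_n = 0.75 × 0.6 × 480 × (0.707 × 12) = 1833 N/mm → NOT adequate.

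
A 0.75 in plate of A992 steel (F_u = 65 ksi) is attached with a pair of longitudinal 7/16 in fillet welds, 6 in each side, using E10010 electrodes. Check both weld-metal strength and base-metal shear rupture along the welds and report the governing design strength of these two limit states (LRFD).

φR_n ≈ 167 kip (weld metal governs)

E100XX → F_EXX = 100 ksi.
t_e = 0.707 × 0.4375 = 0.3093 in; L = 12 in.
Weld metal: φR_n = 0.75 × 0.6 × 100 × 0.3093 × 12 = 167 kip.
Base metal (shear rupture): φR_n = 0.75 × 0.6 × 65 × 0.75 × 12 = 263.2 kip.
Governing: weld metal.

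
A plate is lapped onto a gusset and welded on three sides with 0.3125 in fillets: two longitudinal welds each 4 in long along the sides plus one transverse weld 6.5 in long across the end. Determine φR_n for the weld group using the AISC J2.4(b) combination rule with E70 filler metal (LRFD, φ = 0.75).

φR_n ≈ 115 kips

E70XX → F_EXX = 70 ksi.
t_e = 0.707 × 0.3125 = 0.2209 in.
R_nwl = 0.6 × 70 × 0.2209 × 8 = 74.23 kips (longitudinal, 2 welds).
R_nwt = 0.6 × 70 × 0.2209 × 6.5 = 60.32 kips (transverse, base value).
(i) R_nwl + R_nwt = 134.6 kips; (ii) 0.85 R_nwl + 1.5 R_nwt = 153.6 kips.
R_n = max = 153.6 kips [governs: (ii)]; φR_n = 115.2 kips.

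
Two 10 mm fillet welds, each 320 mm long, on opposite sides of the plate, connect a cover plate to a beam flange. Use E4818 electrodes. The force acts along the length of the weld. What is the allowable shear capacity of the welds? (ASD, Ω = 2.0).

E48XX → F_EXX = 480 MPa.
Effective throat t_e = 0.707 × 10 = 7.07 mm.
Total length L = 640 mm; A_we = 7.07 × 640 = 4525 mm².
F_nw = 0.6 F_EXX = 0.6 × 480 = 288 MPa.
R_n = 288 × 4525 × 10⁻³ = 1303 kN; R_n/Ω = 1303/2.0 = 651.6 kN.

R_n/Ω ≈ 652 kN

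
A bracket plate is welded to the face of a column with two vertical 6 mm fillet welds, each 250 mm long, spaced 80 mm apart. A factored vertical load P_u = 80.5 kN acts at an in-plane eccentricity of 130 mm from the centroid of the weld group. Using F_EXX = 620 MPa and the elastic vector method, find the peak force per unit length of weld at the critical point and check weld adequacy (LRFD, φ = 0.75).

f_max ≈ 478 N/mm; adequate

Total weld length L_w = 500 mm. Treat welds as unit-width lines.
Polar moment about centroid: J = 2[d³/12 + d(b/2)²] = 2[250³/12 + 250×40²] = 3404000 mm³.
Direct shear f_v = P/L_w = 80.5×10³ / 500 = 161 N/mm (vertical).
Torsion M = P·e = 80.5×10³ × 130 = 10465000 N·mm.
Critical point at (x, y) = (40, 125) from centroid. f_tx = M·y/J = 384.3 N/mm; f_ty = M·x/J = 123 N/mm.
Resultant f_max = √[f_tx² + (f_v + f_ty)²] = √[384.3² + (161 + 123)²] = 477.8 N/mm.
Capacity per unit length: φr_n = 0.75 × 0.6 × 620 × (0.707 × 6) = 1184 N/mm.
477.8 ≤ 1184 → adequate.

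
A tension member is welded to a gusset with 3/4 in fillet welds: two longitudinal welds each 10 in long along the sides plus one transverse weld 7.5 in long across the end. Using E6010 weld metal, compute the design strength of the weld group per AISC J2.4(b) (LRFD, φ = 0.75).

φR_n ≈ 404 kip

E60XX → F_EXX = 60 ksi.
t_e = 0.707 × 0.75 = 0.5302 in.
R_nwl = 0.6 × 60 × 0.5302 × 20 = 381.8 kip (longitudinal, 2 welds).
R_nwt = 0.6 × 60 × 0.5302 × 7.5 = 143.2 kip (transverse, base value).
(i) R_nwl + R_nwt = 524.9 kip; (ii) 0.85 R_nwl + 1.5 R_nwt = 539.3 kip.
R_n = max = 539.3 kip [governs: (ii)]; φR_n = 404.4 kip.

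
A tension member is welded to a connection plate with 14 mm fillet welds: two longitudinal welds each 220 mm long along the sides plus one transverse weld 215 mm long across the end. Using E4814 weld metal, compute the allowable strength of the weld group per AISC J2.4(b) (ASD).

R_n/Ω ≈ 993 kN

E48XX → F_EXX = 480 MPa.
t_e = 0.707 × 14 = 9.898 mm.
R_nwl = 0.6 × 480 × 9.898 × 440 × 10⁻³ = 1254 kN (longitudinal, 2 welds).
R_nwt = 0.6 × 480 × 9.898 × 215 × 10⁻³ = 612.9 kN (transverse, base value).
(i) R_nwl + R_nwt = 1867 kN; (ii) 0.85 R_nwl + 1.5 R_nwt = 1985 kN.
R_n = max = 1985 kN [governs: (ii)]; R_n/Ω = 992.7 kN.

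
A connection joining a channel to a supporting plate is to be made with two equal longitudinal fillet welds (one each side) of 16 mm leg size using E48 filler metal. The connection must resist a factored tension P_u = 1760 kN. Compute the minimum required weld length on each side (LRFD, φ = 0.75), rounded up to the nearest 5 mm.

E48XX → F_EXX = 480 MPa.
Throat t_e = 0.707 × 16 = 11.31 mm.
φr_n = 0.75 × 0.6 × 480 × 11.31 × 10⁻³ = 2.443 kN/mm.
L_req = P_u / φr_n = 1760 / 2.443 = 720.3 mm total.
Per side: 720.3 / 2 = 360.2 mm.
Round up → use L = 365 mm on each side.

L = 365 mm on each side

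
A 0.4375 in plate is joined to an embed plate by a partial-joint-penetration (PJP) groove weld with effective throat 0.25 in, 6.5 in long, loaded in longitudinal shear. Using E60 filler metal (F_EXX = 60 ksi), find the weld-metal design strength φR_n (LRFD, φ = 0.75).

Effective throat (given) t_e = 0.25 in.
A_we = 0.25 × 6.5 = 1.625 in².
F_nw = 0.6 F_EXX = 36 ksi.
φR_n = 0.75 × 36 × 1.625 = 43.88 kip.

φR_n ≈ 43.9 kip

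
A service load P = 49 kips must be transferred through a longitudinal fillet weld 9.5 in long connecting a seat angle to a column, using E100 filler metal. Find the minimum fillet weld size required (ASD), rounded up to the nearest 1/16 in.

w = 1/4 in

E100XX → F_EXX = 100 ksi.
Total weld length L = 9.5 in.
Required throat t_e = P × Ω / (0.6 F_EXX × L) = 49 × 2.0 / (0.6 × 100 × 9.5) = 0.1719 in.
Required leg w = t_e / 0.707 = 0.2432 in → use 1/4 in.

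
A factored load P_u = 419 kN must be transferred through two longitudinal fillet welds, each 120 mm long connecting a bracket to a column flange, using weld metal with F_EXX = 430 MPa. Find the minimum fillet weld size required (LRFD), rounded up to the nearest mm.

w = 13 mm

Total weld length L = 240 mm.
Required throat t_e = P_u / (φ × 0.6 F_EXX × L) = 419 / (0.75 × 0.6 × 430 × 240 × 10⁻³) = 9.022 mm.
Required leg w = t_e / 0.707 = 12.76 mm → use 13 mm.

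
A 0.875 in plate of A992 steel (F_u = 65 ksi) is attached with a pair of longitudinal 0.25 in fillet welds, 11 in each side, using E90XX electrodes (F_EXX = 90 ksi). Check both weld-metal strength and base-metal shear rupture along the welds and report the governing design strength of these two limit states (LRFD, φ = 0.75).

t_e = 0.707 × 0.25 = 0.1767 in; L = 22 in.
Weld metal: φR_n = 0.75 × 0.6 × 90 × 0.1767 × 22 = 157.5 kip.
Base metal (shear rupture): φR_n = 0.75 × 0.6 × 65 × 0.875 × 22 = 563.1 kip.
Governing: weld metal.

φR_n ≈ 157 kip (weld metal governs)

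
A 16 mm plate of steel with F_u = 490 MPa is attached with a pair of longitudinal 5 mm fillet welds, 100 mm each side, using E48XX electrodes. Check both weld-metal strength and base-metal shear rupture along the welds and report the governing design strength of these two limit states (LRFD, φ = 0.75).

E48XX → F_EXX = 480 MPa.
t_e = 0.707 × 5 = 3.535 mm; L = 200 mm.
Weld metal: φR_n = 0.75 × 0.6 × 480 × 3.535 × 200 × 10⁻³ = 152.7 kN.
Base metal (shear rupture): φR_n = 0.75 × 0.6 × 490 × 16 × 200 × 10⁻³ = 705.6 kN.
Governing: weld metal.

φR_n ≈ 153 kN (weld metal governs)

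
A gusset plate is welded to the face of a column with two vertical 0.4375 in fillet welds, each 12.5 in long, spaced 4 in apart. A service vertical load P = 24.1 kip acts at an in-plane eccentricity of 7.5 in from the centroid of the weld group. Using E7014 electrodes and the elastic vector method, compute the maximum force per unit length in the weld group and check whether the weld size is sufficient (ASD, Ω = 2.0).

E70XX → F_EXX = 70 ksi.
Total weld length L_w = 25 in. Treat welds as unit-width lines.
Polar moment about centroid: J = 2[d³/12 + d(b/2)²] = 2[12.5³/12 + 12.5×2²] = 425.5 in³.
Direct shear f_v = P/L_w = 24.1 / 25 = 0.964 kip/in (vertical).
Torsion M = P·e = 24.1 × 7.5 = 180.75 kip·in.
Critical point at (x, y) = (2, 6.25) from centroid. f_tx = M·y/J = 2.655 kip/in; f_ty = M·x/J = 0.8495 kip/in.
Resultant f_max = √[f_tx² + (f_v + f_ty)²] = √[2.655² + (0.964 + 0.8495)²] = 3.215 kip/in.
Capacity per unit length: r_n/Ω = (1/2.0) × 0.6 × 70 × (0.707 × 0.4375) = 6.496 kip/in.
3.215 ≤ 6.496 → adequate.

f_max ≈ 3.22 kip/in; adequate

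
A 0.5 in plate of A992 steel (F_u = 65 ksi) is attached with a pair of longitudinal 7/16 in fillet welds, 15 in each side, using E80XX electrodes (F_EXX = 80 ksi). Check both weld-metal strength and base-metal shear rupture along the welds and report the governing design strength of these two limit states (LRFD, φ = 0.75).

t_e = 0.707 × 0.4375 = 0.3093 in; L = 30 in.
Weld metal: φR_n = 0.75 × 0.6 × 80 × 0.3093 × 30 = 334.1 kip.
Base metal (shear rupture): φR_n = 0.75 × 0.6 × 65 × 0.5 × 30 = 438.8 kip.
Governing: weld metal.

φR_n ≈ 334 kip (weld metal governs)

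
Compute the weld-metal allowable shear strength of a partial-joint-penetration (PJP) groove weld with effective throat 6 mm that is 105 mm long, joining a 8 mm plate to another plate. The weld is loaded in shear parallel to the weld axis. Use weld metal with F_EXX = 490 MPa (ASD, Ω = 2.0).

R_n/Ω ≈ 92.6 kN

Effective throat (given) t_e = 6 mm.
A_we = 6 × 105 = 630 mm².
F_nw = 0.6 F_EXX = 294 MPa.
R_n/Ω = (294 × 630) / 2.0 × 10⁻³ = 92.61 kN.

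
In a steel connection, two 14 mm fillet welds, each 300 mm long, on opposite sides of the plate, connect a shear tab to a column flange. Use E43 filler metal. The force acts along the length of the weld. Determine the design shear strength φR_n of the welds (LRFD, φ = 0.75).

E43XX → F_EXX = 430 MPa.
Effective throat t_e = 0.707 × 14 = 9.898 mm.
Total length L = 600 mm; A_we = 9.898 × 600 = 5939 mm².
F_nw = 0.6 F_EXX = 0.6 × 430 = 258 MPa.
φR_n = 0.75 × 258 × 5939 × 10⁻³ = 1149 kN.

φR_n ≈ 1150 kN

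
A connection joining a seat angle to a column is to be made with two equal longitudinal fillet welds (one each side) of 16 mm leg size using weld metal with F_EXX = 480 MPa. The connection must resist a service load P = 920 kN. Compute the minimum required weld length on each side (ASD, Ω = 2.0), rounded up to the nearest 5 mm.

Throat t_e = 0.707 × 16 = 11.31 mm.
r_n/Ω = (0.6 × 480 × 11.31) / 2.0 = 1629 N/mm = 1.629 kN/mm.
L_req = P / (r_n/Ω) = 920 / 1.629 = 564.8 mm total.
Per side: 564.8 / 2 = 282.4 mm.
Round up → use L = 285 mm on each side.

L = 285 mm on each side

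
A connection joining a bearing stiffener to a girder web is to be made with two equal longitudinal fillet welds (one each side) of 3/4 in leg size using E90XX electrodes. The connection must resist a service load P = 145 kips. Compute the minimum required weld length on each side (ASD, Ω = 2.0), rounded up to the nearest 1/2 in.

L = 5.5 in on each side

E90XX → F_EXX = 90 ksi.
Throat t_e = 0.707 × 0.75 = 0.5302 in.
r_n/Ω = (0.6 × 90 × 0.5302) / 2.0 = 14.32 kip/in.
L_req = P / (r_n/Ω) = 145 / 14.32 = 10.13 in total.
Per side: 10.13 / 2 = 5.064 in.
Round up → use L = 5.5 in on each side.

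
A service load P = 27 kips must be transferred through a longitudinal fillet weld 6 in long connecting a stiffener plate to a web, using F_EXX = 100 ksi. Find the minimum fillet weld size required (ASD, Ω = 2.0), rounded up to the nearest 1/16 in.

w = 1/4 in

Total weld length L = 6 in.
Required throat t_e = P × Ω / (0.6 F_EXX × L) = 27 × 2.0 / (0.6 × 100 × 6) = 0.15 in.
Required leg w = t_e / 0.707 = 0.2122 in → use 1/4 in.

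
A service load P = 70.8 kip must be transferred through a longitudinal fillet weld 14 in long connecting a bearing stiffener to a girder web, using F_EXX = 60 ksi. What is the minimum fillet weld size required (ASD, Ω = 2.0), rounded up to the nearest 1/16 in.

Total weld length L = 14 in.
Required throat t_e = P × Ω / (0.6 F_EXX × L) = 70.8 × 2.0 / (0.6 × 60 × 14) = 0.281 in.
Required leg w = t_e / 0.707 = 0.3974 in → use 7/16 in.

w = 7/16 in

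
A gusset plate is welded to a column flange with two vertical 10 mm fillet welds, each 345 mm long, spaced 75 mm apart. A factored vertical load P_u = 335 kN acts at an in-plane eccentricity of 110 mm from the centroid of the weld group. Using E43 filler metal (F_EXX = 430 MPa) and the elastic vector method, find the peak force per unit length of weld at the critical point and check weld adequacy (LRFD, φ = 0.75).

Total weld length L_w = 690 mm. Treat welds as unit-width lines.
Polar moment about centroid: J = 2[d³/12 + d(b/2)²] = 2[345³/12 + 345×37.5²] = 7814000 mm³.
Direct shear f_v = P/L_w = 335×10³ / 690 = 485.5 N/mm (vertical).
Torsion M = P·e = 335×10³ × 110 = 36850000 N·mm.
Critical point at (x, y) = (37.5, 172.5) from centroid. f_tx = M·y/J = 813.5 N/mm; f_ty = M·x/J = 176.8 N/mm.
Resultant f_max = √[f_tx² + (f_v + f_ty)²] = √[813.5² + (485.5 + 176.8)²] = 1049 N/mm.
Capacity per unit length: φr_n = 0.75 × 0.6 × 430 × (0.707 × 10) = 1368 N/mm.
1049 ≤ 1368 → adequate.

f_max ≈ 1050 N/mm; adequate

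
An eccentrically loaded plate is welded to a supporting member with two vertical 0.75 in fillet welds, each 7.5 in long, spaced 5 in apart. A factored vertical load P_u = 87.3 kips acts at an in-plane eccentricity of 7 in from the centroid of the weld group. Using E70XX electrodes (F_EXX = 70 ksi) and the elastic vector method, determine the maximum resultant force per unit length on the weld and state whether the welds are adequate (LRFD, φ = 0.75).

f_max ≈ 20.6 kip/in; NOT adequate

Total weld length L_w = 15 in. Treat welds as unit-width lines.
Polar moment about centroid: J = 2[d³/12 + d(b/2)²] = 2[7.5³/12 + 7.5×2.5²] = 164.1 in³.
Direct shear f_v = P/L_w = 87.3 / 15 = 5.82 kip/in (vertical).
Torsion M = P·e = 87.3 × 7 = 611.1 kip·in.
Critical point at (x, y) = (2.5, 3.75) from centroid. f_tx = M·y/J = 13.97 kip/in; f_ty = M·x/J = 9.312 kip/in.
Resultant f_max = √[f_tx² + (f_v + f_ty)²] = √[13.97² + (5.82 + 9.312)²] = 20.59 kip/in.
Capacity per unit length: φr_n = 0.75 × 0.6 × 70 × (0.707 × 0.75) = 16.7 kip/in.
20.59 > 16.7 → NOT adequate.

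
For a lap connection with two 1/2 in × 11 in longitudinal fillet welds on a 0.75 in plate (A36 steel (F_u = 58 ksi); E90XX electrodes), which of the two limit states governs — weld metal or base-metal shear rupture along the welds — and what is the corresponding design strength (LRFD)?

E90XX → F_EXX = 90 ksi.
t_e = 0.707 × 0.5 = 0.3535 in; L = 22 in.
Weld metal: φR_n = 0.75 × 0.6 × 90 × 0.3535 × 22 = 315 kip.
Base metal (shear rupture): φR_n = 0.75 × 0.6 × 58 × 0.75 × 22 = 430.6 kip.
Governing: weld metal.

φR_n ≈ 315 kip (weld metal governs)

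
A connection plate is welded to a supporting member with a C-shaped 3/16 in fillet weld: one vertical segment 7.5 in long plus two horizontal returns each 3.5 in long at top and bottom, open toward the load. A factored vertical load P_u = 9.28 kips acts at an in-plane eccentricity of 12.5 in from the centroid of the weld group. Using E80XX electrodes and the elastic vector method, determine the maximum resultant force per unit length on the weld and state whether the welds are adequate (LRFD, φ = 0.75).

E80XX → F_EXX = 80 ksi.
Total weld length L_w = 14.5 in. Treat welds as unit-width lines.
Centroid: x̄ = 2×3.5×1.75 / 14.5 = 0.8448 in from the vertical weld.
Polar moment about centroid: J = I_x + I_y = [7.5³/12 + 2×3.5×3.75²] + [7.5×0.8448² + 2(3.5³/12 + 3.5×0.9052²)] = 151.8 in³.
Direct shear f_v = P/L_w = 9.28 / 14.5 = 0.64 kip/in (vertical).
Torsion M = P·e = 9.28 × 12.5 = 116 kip·in.
Critical point at (x, y) = (2.655, 3.75) from centroid. f_tx = M·y/J = 2.865 kip/in; f_ty = M·x/J = 2.029 kip/in.
Resultant f_max = √[f_tx² + (f_v + f_ty)²] = √[2.865² + (0.64 + 2.029)²] = 3.915 kip/in.
Capacity per unit length: φr_n = 0.75 × 0.6 × 80 × (0.707 × 0.1875) = 4.772 kip/in.
3.915 ≤ 4.772 → adequate.

f_max ≈ 3.92 kip/in; adequate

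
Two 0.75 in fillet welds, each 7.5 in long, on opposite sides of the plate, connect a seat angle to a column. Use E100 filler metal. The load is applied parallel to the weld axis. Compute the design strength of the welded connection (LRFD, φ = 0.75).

E100XX → F_EXX = 100 ksi.
Effective throat t_e = 0.707 × 0.75 = 0.5302 in.
Total length L = 15 in; A_we = 0.5302 × 15 = 7.954 in².
F_nw = 0.6 F_EXX = 0.6 × 100 = 60 ksi.
φR_n = 0.75 × 60 × 7.954 = 357.9 kip.

φR_n ≈ 358 kip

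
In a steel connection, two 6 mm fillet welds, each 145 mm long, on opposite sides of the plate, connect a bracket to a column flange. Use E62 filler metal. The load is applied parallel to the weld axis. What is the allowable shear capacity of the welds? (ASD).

R_n/Ω ≈ 229 kN

E62XX → F_EXX = 620 MPa.
Effective throat t_e = 0.707 × 6 = 4.242 mm.
Total length L = 290 mm; A_we = 4.242 × 290 = 1230 mm².
F_nw = 0.6 F_EXX = 0.6 × 620 = 372 MPa.
R_n = 372 × 1230 × 10⁻³ = 457.6 kN; R_n/Ω = 457.6/2.0 = 228.8 kN.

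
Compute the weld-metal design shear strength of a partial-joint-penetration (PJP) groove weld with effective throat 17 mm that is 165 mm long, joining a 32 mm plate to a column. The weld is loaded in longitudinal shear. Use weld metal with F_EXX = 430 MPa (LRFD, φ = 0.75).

Effective throat (given) t_e = 17 mm.
A_we = 17 × 165 = 2805 mm².
F_nw = 0.6 F_EXX = 258 MPa.
φR_n = 0.75 × 258 × 2805 × 10⁻³ = 542.8 kN.

φR_n ≈ 543 kN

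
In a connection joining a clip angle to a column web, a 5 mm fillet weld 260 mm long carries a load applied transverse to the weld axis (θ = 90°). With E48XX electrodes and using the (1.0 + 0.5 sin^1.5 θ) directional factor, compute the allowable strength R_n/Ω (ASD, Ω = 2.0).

E48XX → F_EXX = 480 MPa.
t_e = 0.707 × 5 = 3.535 mm; A_we = 3.535 × 260 = 919.1 mm².
Directional factor: 1.0 + 0.5 sin^1.5(90°) = 1.5.
F_nw = 0.6 × 480 × 1.5 = 432 MPa.
R_n/Ω = (432 × 919.1) / 2.0 × 10⁻³ = 198.5 kN.

R_n/Ω ≈ 199 kN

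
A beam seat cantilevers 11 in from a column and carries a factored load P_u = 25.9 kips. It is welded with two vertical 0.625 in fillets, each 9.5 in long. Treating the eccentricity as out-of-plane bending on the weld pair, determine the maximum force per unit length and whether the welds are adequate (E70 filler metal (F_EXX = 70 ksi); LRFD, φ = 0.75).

L_w = 2 × 9.5 = 19 in; section modulus (unit throat) S = 2 × L²/6 = 30.08 in².
Direct shear f_v = P/L_w = 25.9/19 = 1.363 kip/in.
Moment M = P × e = 25.9 × 11 = 284.9 kip·in; bending f_b = M/S = 9.47 kip/in.
f_max = √(f_v² + f_b²) = √(1.363² + 9.47²) = 9.568 kip/in.
φr_n = 0.75 × 0.6 × 70 × (0.707 × 0.625) = 13.92 kip/in → adequate.

f_max ≈ 9.57 kip/in; adequate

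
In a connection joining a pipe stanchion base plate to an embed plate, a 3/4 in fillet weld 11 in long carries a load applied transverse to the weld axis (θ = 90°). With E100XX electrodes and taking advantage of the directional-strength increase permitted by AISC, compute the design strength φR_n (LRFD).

φR_n ≈ 394 kips

E100XX → F_EXX = 100 ksi.
t_e = 0.707 × 0.75 = 0.5302 in; A_we = 0.5302 × 11 = 5.833 in².
Directional factor: 1.0 + 0.5 sin^1.5(90°) = 1.5.
F_nw = 0.6 × 100 × 1.5 = 90 ksi.
φR_n = 0.75 × 90 × 5.833 = 393.7 kips.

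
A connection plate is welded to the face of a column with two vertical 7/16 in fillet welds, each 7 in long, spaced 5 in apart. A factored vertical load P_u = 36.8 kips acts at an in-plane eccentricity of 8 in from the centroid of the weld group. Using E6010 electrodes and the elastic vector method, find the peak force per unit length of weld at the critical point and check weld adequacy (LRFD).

E60XX → F_EXX = 60 ksi.
Total weld length L_w = 14 in. Treat welds as unit-width lines.
Polar moment about centroid: J = 2[d³/12 + d(b/2)²] = 2[7³/12 + 7×2.5²] = 144.7 in³.
Direct shear f_v = P/L_w = 36.8 / 14 = 2.629 kip/in (vertical).
Torsion M = P·e = 36.8 × 8 = 294.4 kip·in.
Critical point at (x, y) = (2.5, 3.5) from centroid. f_tx = M·y/J = 7.123 kip/in; f_ty = M·x/J = 5.088 kip/in.
Resultant f_max = √[f_tx² + (f_v + f_ty)²] = √[7.123² + (2.629 + 5.088)²] = 10.5 kip/in.
Capacity per unit length: φr_n = 0.75 × 0.6 × 60 × (0.707 × 0.4375) = 8.351 kip/in.
10.5 > 8.351 → NOT adequate.

f_max ≈ 10.5 kip/in; NOT adequate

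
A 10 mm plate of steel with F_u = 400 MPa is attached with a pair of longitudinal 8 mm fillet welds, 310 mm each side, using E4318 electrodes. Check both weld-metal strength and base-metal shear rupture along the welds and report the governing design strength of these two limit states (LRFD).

E43XX → F_EXX = 430 MPa.
t_e = 0.707 × 8 = 5.656 mm; L = 620 mm.
Weld metal: φR_n = 0.75 × 0.6 × 430 × 5.656 × 620 × 10⁻³ = 678.6 kN.
Base metal (shear rupture): φR_n = 0.75 × 0.6 × 400 × 10 × 620 × 10⁻³ = 1116 kN.
Governing: weld metal.

φR_n ≈ 679 kN (weld metal governs)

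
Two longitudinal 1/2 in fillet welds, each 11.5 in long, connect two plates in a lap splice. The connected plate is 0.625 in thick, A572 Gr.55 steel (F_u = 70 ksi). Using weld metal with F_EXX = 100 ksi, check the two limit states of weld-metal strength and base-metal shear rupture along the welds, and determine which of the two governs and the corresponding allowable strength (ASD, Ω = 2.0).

t_e = 0.707 × 0.5 = 0.3535 in; L = 23 in.
Weld metal: R_n/Ω = (1/2.0) × 0.6 × 100 × 0.3535 × 23 = 243.9 kip.
Base metal (shear rupture): R_n/Ω = (1/2.0) × 0.6 × 70 × 0.625 × 23 = 301.9 kip.
Governing: weld metal.

R_n/Ω ≈ 244 kip (weld metal governs)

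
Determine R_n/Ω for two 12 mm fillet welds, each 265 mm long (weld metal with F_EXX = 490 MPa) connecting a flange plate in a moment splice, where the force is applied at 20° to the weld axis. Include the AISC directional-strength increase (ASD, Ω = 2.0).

t_e = 0.707 × 12 = 8.484 mm; A_we = 8.484 × 530 = 4497 mm².
Directional factor: 1.0 + 0.5 sin^1.5(20°) = 1.1.
F_nw = 0.6 × 490 × 1.1 = 323.4 MPa.
R_n/Ω = (323.4 × 4497) / 2.0 × 10⁻³ = 727.1 kN.

R_n/Ω ≈ 727 kN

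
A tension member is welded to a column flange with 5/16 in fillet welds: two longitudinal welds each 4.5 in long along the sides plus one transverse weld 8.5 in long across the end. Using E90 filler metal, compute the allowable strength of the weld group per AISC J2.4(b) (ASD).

E90XX → F_EXX = 90 ksi.
t_e = 0.707 × 0.3125 = 0.2209 in.
R_nwl = 0.6 × 90 × 0.2209 × 9 = 107.4 kip (longitudinal, 2 welds).
R_nwt = 0.6 × 90 × 0.2209 × 8.5 = 101.4 kip (transverse, base value).
(i) R_nwl + R_nwt = 208.8 kip; (ii) 0.85 R_nwl + 1.5 R_nwt = 243.4 kip.
R_n = max = 243.4 kip [governs: (ii)]; R_n/Ω = 121.7 kip.

R_n/Ω ≈ 122 kip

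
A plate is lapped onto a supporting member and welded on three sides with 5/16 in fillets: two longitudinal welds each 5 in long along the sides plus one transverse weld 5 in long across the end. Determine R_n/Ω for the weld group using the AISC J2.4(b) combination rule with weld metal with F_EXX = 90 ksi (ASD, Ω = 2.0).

R_n/Ω ≈ 95.4 kip

t_e = 0.707 × 0.3125 = 0.2209 in.
R_nwl = 0.6 × 90 × 0.2209 × 10 = 119.3 kip (longitudinal, 2 welds).
R_nwt = 0.6 × 90 × 0.2209 × 5 = 59.65 kip (transverse, base value).
(i) R_nwl + R_nwt = 179 kip; (ii) 0.85 R_nwl + 1.5 R_nwt = 190.9 kip.
R_n = max = 190.9 kip [governs: (ii)]; R_n/Ω = 95.44 kip.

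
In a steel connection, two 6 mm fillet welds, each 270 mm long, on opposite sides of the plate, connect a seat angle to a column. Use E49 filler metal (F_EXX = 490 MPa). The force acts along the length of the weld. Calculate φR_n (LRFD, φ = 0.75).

φR_n ≈ 505 kN

Effective throat t_e = 0.707 × 6 = 4.242 mm.
Total length L = 540 mm; A_we = 4.242 × 540 = 2291 mm².
F_nw = 0.6 F_EXX = 0.6 × 490 = 294 MPa.
φR_n = 0.75 × 294 × 2291 × 10⁻³ = 505.1 kN.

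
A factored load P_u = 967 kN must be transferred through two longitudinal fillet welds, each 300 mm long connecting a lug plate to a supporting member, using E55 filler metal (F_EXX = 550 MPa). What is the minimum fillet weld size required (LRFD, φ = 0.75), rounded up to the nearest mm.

Total weld length L = 600 mm.
Required throat t_e = P_u / (φ × 0.6 F_EXX × L) = 967 / (0.75 × 0.6 × 550 × 600 × 10⁻³) = 6.512 mm.
Required leg w = t_e / 0.707 = 9.21 mm → use 10 mm.

w = 10 mm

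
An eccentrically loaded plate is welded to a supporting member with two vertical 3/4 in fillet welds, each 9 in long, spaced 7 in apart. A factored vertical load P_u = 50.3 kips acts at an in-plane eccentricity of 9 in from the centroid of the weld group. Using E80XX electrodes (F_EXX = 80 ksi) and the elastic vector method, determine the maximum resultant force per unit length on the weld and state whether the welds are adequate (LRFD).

f_max ≈ 9.52 kip/in; adequate

Total weld length L_w = 18 in. Treat welds as unit-width lines.
Polar moment about centroid: J = 2[d³/12 + d(b/2)²] = 2[9³/12 + 9×3.5²] = 342 in³.
Direct shear f_v = P/L_w = 50.3 / 18 = 2.794 kip/in (vertical).
Torsion M = P·e = 50.3 × 9 = 452.7 kip·in.
Critical point at (x, y) = (3.5, 4.5) from centroid. f_tx = M·y/J = 5.957 kip/in; f_ty = M·x/J = 4.633 kip/in.
Resultant f_max = √[f_tx² + (f_v + f_ty)²] = √[5.957² + (2.794 + 4.633)²] = 9.521 kip/in.
Capacity per unit length: φr_n = 0.75 × 0.6 × 80 × (0.707 × 0.75) = 19.09 kip/in.
9.521 ≤ 19.09 → adequate.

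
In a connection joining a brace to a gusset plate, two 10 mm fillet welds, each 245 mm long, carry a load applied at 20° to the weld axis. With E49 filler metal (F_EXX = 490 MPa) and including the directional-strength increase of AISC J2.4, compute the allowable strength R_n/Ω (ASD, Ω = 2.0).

t_e = 0.707 × 10 = 7.07 mm; A_we = 7.07 × 490 = 3464 mm².
Directional factor: 1.0 + 0.5 sin^1.5(20°) = 1.1.
F_nw = 0.6 × 490 × 1.1 = 323.4 MPa.
R_n/Ω = (323.4 × 3464) / 2.0 × 10⁻³ = 560.2 kN.

R_n/Ω ≈ 560 kN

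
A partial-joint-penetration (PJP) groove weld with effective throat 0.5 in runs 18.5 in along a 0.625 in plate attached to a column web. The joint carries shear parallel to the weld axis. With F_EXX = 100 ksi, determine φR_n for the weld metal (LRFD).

φR_n ≈ 416 kip

Effective throat (given) t_e = 0.5 in.
A_we = 0.5 × 18.5 = 9.25 in².
F_nw = 0.6 F_EXX = 60 ksi.
φR_n = 0.75 × 60 × 9.25 = 416.2 kip.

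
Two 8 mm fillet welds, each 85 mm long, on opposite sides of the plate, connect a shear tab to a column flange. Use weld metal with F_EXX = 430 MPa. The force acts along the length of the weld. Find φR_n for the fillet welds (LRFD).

φR_n ≈ 186 kN

Effective throat t_e = 0.707 × 8 = 5.656 mm.
Total length L = 170 mm; A_we = 5.656 × 170 = 961.5 mm².
F_nw = 0.6 F_EXX = 0.6 × 430 = 258 MPa.
φR_n = 0.75 × 258 × 961.5 × 10⁻³ = 186.1 kN.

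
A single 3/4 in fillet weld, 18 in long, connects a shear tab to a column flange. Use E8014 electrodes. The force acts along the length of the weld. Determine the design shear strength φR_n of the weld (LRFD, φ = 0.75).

φR_n ≈ 344 kips

E80XX → F_EXX = 80 ksi.
Effective throat t_e = 0.707 × 0.75 = 0.5302 in.
Total length L = 18 in; A_we = 0.5302 × 18 = 9.544 in².
F_nw = 0.6 F_EXX = 0.6 × 80 = 48 ksi.
φR_n = 0.75 × 48 × 9.544 = 343.6 kips.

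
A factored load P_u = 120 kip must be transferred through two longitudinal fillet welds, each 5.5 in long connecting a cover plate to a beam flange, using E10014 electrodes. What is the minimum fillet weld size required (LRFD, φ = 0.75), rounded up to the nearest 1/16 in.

E100XX → F_EXX = 100 ksi.
Total weld length L = 11 in.
Required throat t_e = P_u / (φ × 0.6 F_EXX × L) = 120 / (0.75 × 0.6 × 100 × 11) = 0.2424 in.
Required leg w = t_e / 0.707 = 0.3429 in → use 3/8 in.

w = 3/8 in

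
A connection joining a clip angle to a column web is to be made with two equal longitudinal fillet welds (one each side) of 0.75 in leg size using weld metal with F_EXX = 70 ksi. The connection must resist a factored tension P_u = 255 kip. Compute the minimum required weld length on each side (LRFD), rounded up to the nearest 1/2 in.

L = 8 in on each side

Throat t_e = 0.707 × 0.75 = 0.5302 in.
φr_n = 0.75 × 0.6 × 70 × 0.5302 = 16.7 kip/in.
L_req = P_u / φr_n = 255 / 16.7 = 15.27 in total.
Per side: 15.27 / 2 = 7.633 in.
Round up → use L = 8 in on each side.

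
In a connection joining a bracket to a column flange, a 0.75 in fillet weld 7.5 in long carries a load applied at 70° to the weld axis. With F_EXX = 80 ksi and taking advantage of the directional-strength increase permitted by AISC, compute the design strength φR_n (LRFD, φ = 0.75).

t_e = 0.707 × 0.75 = 0.5302 in; A_we = 0.5302 × 7.5 = 3.977 in².
Directional factor: 1.0 + 0.5 sin^1.5(70°) = 1.455.
F_nw = 0.6 × 80 × 1.455 = 69.86 ksi.
φR_n = 0.75 × 69.86 × 3.977 = 208.4 kips.

φR_n ≈ 208 kips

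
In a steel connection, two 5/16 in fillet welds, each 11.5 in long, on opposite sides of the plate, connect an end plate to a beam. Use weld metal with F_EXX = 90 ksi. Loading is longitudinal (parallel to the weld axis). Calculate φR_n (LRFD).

Effective throat t_e = 0.707 × 0.3125 = 0.2209 in.
Total length L = 23 in; A_we = 0.2209 × 23 = 5.082 in².
F_nw = 0.6 F_EXX = 0.6 × 90 = 54 ksi.
φR_n = 0.75 × 54 × 5.082 = 205.8 kip.

φR_n ≈ 206 kip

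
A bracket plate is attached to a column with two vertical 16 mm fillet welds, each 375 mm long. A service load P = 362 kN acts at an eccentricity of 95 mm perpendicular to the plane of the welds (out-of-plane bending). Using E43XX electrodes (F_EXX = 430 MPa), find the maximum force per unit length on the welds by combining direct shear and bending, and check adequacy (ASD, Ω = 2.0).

L_w = 2 × 375 = 750 mm; section modulus (unit throat) S = 2 × L²/6 = 46880 mm².
Direct shear f_v = P/L_w = 362×10³/750 = 482.7 N/mm.
Moment M = P × e = 362×10³ × 95 = 34390000 N·mm; bending f_b = M/S = 733.7 N/mm.
f_max = √(f_v² + f_b²) = √(482.7² + 733.7²) = 878.2 N/mm.
r_n/Ω = (1/2.0) × 0.6 × 430 × (0.707 × 16) = 1459 N/mm → adequate.

f_max ≈ 878 N/mm; adequate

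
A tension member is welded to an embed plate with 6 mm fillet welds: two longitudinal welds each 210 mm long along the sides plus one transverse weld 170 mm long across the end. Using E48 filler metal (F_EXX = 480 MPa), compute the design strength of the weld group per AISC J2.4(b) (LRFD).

φR_n ≈ 561 kN

t_e = 0.707 × 6 = 4.242 mm.
R_nwl = 0.6 × 480 × 4.242 × 420 × 10⁻³ = 513.1 kN (longitudinal, 2 welds).
R_nwt = 0.6 × 480 × 4.242 × 170 × 10⁻³ = 207.7 kN (transverse, base value).
(i) R_nwl + R_nwt = 720.8 kN; (ii) 0.85 R_nwl + 1.5 R_nwt = 747.7 kN.
R_n = max = 747.7 kN [governs: (ii)]; φR_n = 560.8 kN.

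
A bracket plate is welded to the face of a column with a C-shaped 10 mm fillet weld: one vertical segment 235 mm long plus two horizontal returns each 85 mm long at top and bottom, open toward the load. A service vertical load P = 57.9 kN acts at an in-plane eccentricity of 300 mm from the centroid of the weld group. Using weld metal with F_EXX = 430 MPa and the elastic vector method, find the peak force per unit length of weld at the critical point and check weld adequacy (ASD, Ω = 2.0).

f_max ≈ 716 N/mm; adequate

Total weld length L_w = 405 mm. Treat welds as unit-width lines.
Centroid: x̄ = 2×85×42.5 / 405 = 17.84 mm from the vertical weld.
Polar moment about centroid: J = I_x + I_y = [235³/12 + 2×85×117.5²] + [235×17.84² + 2(85³/12 + 85×24.66²)] = 3709000 mm³.
Direct shear f_v = P/L_w = 57.9×10³ / 405 = 143 N/mm (vertical).
Torsion M = P·e = 57.9×10³ × 300 = 17370000 N·mm.
Critical point at (x, y) = (67.16, 117.5) from centroid. f_tx = M·y/J = 550.3 N/mm; f_ty = M·x/J = 314.5 N/mm.
Resultant f_max = √[f_tx² + (f_v + f_ty)²] = √[550.3² + (143 + 314.5)²] = 715.6 N/mm.
Capacity per unit length: r_n/Ω = (1/2.0) × 0.6 × 430 × (0.707 × 10) = 912 N/mm.
715.6 ≤ 912 → adequate.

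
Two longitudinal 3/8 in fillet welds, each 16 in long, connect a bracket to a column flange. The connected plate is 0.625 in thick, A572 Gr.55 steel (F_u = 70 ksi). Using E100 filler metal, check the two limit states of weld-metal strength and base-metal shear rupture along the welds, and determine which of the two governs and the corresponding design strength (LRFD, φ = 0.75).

E100XX → F_EXX = 100 ksi.
t_e = 0.707 × 0.375 = 0.2651 in; L = 32 in.
Weld metal: φR_n = 0.75 × 0.6 × 100 × 0.2651 × 32 = 381.8 kips.
Base metal (shear rupture): φR_n = 0.75 × 0.6 × 70 × 0.625 × 32 = 630 kips.
Governing: weld metal.

φR_n ≈ 382 kips (weld metal governs)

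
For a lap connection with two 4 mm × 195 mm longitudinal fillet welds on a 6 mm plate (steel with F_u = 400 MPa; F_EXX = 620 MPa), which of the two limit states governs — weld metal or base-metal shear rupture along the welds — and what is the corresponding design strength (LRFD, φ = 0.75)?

φR_n ≈ 308 kN (weld metal governs)

t_e = 0.707 × 4 = 2.828 mm; L = 390 mm.
Weld metal: φR_n = 0.75 × 0.6 × 620 × 2.828 × 390 × 10⁻³ = 307.7 kN.
Base metal (shear rupture): φR_n = 0.75 × 0.6 × 400 × 6 × 390 × 10⁻³ = 421.2 kN.
Governing: weld metal.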